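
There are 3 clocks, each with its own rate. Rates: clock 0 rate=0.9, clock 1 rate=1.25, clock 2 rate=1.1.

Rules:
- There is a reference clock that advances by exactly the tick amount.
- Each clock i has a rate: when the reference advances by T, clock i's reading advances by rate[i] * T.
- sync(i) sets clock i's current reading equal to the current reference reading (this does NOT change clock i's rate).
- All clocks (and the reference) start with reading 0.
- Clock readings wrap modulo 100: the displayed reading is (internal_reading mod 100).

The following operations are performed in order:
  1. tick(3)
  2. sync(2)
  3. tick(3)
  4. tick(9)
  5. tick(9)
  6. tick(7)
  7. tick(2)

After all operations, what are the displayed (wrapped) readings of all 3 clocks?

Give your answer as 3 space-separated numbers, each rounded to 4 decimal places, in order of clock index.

After op 1 tick(3): ref=3.0000 raw=[2.7000 3.7500 3.3000]
After op 2 sync(2): ref=3.0000 raw=[2.7000 3.7500 3.0000]
After op 3 tick(3): ref=6.0000 raw=[5.4000 7.5000 6.3000]
After op 4 tick(9): ref=15.0000 raw=[13.5000 18.7500 16.2000]
After op 5 tick(9): ref=24.0000 raw=[21.6000 30.0000 26.1000]
After op 6 tick(7): ref=31.0000 raw=[27.9000 38.7500 33.8000]
After op 7 tick(2): ref=33.0000 raw=[29.7000 41.2500 36.0000]
Wrap final raw readings (mod 100): 29.7000 mod 100 = 29.7000; 41.2500 mod 100 = 41.2500; 36.0000 mod 100 = 36.0000

Answer: 29.7000 41.2500 36.0000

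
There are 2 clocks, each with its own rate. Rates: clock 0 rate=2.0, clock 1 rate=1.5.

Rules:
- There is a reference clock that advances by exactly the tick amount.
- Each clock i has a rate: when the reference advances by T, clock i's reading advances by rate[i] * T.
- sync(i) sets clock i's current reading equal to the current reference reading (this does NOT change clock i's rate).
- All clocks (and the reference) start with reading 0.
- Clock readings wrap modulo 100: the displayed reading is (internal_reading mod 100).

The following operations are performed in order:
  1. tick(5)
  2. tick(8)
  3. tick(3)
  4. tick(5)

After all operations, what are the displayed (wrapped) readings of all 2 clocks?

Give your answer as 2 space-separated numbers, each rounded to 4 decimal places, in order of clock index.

After op 1 tick(5): ref=5.0000 raw=[10.0000 7.5000]
After op 2 tick(8): ref=13.0000 raw=[26.0000 19.5000]
After op 3 tick(3): ref=16.0000 raw=[32.0000 24.0000]
After op 4 tick(5): ref=21.0000 raw=[42.0000 31.5000]
Wrap final raw readings (mod 100): 42.0000 mod 100 = 42.0000; 31.5000 mod 100 = 31.5000

Answer: 42.0000 31.5000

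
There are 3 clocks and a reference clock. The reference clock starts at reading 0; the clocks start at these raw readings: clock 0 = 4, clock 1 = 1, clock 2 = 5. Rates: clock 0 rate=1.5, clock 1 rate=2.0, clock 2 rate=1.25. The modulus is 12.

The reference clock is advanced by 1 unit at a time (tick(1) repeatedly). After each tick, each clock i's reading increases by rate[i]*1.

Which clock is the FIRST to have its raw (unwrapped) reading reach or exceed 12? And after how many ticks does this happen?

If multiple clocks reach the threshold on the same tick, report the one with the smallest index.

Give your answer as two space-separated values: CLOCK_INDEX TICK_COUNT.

Answer: 0 6

Derivation:
clock 0: start=4, rate=1.5, needs 12-4 = 8; ticks = ceil(8/1.5) = ceil(5.3333) = 6; reading at tick 6 = 4 + 1.5*6 = 13.0000
clock 1: start=1, rate=2.0, needs 12-1 = 11; ticks = ceil(11/2.0) = ceil(5.5000) = 6; reading at tick 6 = 1 + 2.0*6 = 13.0000
clock 2: start=5, rate=1.25, needs 12-5 = 7; ticks = ceil(7/1.25) = ceil(5.6000) = 6; reading at tick 6 = 5 + 1.25*6 = 12.5000
Minimum tick count = 6; winners = [0, 1, 2]; smallest index = 0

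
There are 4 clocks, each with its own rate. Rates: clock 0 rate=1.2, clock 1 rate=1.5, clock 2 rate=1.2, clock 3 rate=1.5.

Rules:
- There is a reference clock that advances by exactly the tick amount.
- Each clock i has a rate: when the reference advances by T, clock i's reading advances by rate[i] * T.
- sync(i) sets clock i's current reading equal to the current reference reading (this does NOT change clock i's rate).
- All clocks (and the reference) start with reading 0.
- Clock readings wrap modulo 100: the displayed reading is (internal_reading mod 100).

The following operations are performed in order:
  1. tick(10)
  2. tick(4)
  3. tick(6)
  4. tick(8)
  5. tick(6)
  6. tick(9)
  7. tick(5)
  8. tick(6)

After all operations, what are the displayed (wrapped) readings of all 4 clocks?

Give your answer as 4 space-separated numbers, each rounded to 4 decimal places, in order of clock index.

After op 1 tick(10): ref=10.0000 raw=[12.0000 15.0000 12.0000 15.0000]
After op 2 tick(4): ref=14.0000 raw=[16.8000 21.0000 16.8000 21.0000]
After op 3 tick(6): ref=20.0000 raw=[24.0000 30.0000 24.0000 30.0000]
After op 4 tick(8): ref=28.0000 raw=[33.6000 42.0000 33.6000 42.0000]
After op 5 tick(6): ref=34.0000 raw=[40.8000 51.0000 40.8000 51.0000]
After op 6 tick(9): ref=43.0000 raw=[51.6000 64.5000 51.6000 64.5000]
After op 7 tick(5): ref=48.0000 raw=[57.6000 72.0000 57.6000 72.0000]
After op 8 tick(6): ref=54.0000 raw=[64.8000 81.0000 64.8000 81.0000]
Wrap final raw readings (mod 100): 64.8000 mod 100 = 64.8000; 81.0000 mod 100 = 81.0000; 64.8000 mod 100 = 64.8000; 81.0000 mod 100 = 81.0000

Answer: 64.8000 81.0000 64.8000 81.0000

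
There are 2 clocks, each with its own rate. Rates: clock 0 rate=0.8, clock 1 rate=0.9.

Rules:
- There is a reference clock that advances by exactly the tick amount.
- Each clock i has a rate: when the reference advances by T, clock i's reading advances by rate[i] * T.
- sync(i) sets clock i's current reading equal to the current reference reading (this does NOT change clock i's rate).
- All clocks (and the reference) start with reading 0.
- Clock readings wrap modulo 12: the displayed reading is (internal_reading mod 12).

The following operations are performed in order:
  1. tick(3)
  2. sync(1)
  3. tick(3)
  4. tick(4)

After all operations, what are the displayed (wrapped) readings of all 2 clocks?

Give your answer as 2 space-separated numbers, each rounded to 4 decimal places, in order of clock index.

After op 1 tick(3): ref=3.0000 raw=[2.4000 2.7000]
After op 2 sync(1): ref=3.0000 raw=[2.4000 3.0000]
After op 3 tick(3): ref=6.0000 raw=[4.8000 5.7000]
After op 4 tick(4): ref=10.0000 raw=[8.0000 9.3000]
Wrap final raw readings (mod 12): 8.0000 mod 12 = 8.0000; 9.3000 mod 12 = 9.3000

Answer: 8.0000 9.3000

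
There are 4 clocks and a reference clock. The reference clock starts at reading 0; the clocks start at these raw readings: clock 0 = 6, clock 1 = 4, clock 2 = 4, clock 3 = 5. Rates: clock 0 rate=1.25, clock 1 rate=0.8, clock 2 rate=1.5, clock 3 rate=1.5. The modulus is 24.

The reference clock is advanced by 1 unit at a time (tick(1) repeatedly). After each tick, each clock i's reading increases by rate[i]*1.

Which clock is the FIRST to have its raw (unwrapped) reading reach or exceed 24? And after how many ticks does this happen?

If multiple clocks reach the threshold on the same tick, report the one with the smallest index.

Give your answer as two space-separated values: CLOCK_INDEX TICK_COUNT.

clock 0: start=6, rate=1.25, needs 24-6 = 18; ticks = ceil(18/1.25) = ceil(14.4000) = 15; reading at tick 15 = 6 + 1.25*15 = 24.7500
clock 1: start=4, rate=0.8, needs 24-4 = 20; ticks = ceil(20/0.8) = ceil(25.0000) = 25; reading at tick 25 = 4 + 0.8*25 = 24.0000
clock 2: start=4, rate=1.5, needs 24-4 = 20; ticks = ceil(20/1.5) = ceil(13.3333) = 14; reading at tick 14 = 4 + 1.5*14 = 25.0000
clock 3: start=5, rate=1.5, needs 24-5 = 19; ticks = ceil(19/1.5) = ceil(12.6667) = 13; reading at tick 13 = 5 + 1.5*13 = 24.5000
Minimum tick count = 13; winners = [3]; smallest index = 3

Answer: 3 13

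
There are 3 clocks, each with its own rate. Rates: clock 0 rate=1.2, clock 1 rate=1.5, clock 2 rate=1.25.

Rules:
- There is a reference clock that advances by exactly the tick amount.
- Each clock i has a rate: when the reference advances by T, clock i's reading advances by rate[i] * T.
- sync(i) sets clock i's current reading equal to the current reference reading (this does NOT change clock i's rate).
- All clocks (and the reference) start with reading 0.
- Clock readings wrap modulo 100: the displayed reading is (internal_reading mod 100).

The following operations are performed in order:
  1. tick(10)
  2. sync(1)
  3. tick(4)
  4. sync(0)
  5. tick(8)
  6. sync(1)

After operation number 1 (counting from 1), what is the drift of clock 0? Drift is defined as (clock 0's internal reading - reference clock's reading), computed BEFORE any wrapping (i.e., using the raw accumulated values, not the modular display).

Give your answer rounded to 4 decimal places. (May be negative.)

After op 1 tick(10): ref=10.0000 raw=[12.0000 15.0000 12.5000]
Drift of clock 0 after op 1: 12.0000 - 10.0000 = 2.0000

Answer: 2.0000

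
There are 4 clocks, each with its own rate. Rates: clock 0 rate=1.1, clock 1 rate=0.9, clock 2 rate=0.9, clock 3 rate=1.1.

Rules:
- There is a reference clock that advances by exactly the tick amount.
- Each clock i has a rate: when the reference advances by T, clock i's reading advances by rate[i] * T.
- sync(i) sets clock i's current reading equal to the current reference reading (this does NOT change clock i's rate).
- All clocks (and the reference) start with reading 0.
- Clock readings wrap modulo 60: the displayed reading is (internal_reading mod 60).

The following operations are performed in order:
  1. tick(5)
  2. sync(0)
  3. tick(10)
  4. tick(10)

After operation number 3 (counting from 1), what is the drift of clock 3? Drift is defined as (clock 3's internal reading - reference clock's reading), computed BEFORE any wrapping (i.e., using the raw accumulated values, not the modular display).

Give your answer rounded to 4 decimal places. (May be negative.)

After op 1 tick(5): ref=5.0000 raw=[5.5000 4.5000 4.5000 5.5000]
After op 2 sync(0): ref=5.0000 raw=[5.0000 4.5000 4.5000 5.5000]
After op 3 tick(10): ref=15.0000 raw=[16.0000 13.5000 13.5000 16.5000]
Drift of clock 3 after op 3: 16.5000 - 15.0000 = 1.5000

Answer: 1.5000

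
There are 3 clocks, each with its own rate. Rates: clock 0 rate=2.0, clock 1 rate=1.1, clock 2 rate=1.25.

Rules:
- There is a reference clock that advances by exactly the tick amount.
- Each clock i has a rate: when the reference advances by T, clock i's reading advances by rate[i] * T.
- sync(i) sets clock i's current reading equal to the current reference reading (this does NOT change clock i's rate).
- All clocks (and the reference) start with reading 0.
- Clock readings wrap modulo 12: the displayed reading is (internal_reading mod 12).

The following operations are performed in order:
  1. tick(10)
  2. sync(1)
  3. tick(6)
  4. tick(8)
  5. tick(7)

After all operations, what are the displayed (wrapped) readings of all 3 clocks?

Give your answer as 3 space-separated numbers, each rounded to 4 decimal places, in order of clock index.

After op 1 tick(10): ref=10.0000 raw=[20.0000 11.0000 12.5000]
After op 2 sync(1): ref=10.0000 raw=[20.0000 10.0000 12.5000]
After op 3 tick(6): ref=16.0000 raw=[32.0000 16.6000 20.0000]
After op 4 tick(8): ref=24.0000 raw=[48.0000 25.4000 30.0000]
After op 5 tick(7): ref=31.0000 raw=[62.0000 33.1000 38.7500]
Wrap final raw readings (mod 12): 62.0000 mod 12 = 2.0000; 33.1000 mod 12 = 9.1000; 38.7500 mod 12 = 2.7500

Answer: 2.0000 9.1000 2.7500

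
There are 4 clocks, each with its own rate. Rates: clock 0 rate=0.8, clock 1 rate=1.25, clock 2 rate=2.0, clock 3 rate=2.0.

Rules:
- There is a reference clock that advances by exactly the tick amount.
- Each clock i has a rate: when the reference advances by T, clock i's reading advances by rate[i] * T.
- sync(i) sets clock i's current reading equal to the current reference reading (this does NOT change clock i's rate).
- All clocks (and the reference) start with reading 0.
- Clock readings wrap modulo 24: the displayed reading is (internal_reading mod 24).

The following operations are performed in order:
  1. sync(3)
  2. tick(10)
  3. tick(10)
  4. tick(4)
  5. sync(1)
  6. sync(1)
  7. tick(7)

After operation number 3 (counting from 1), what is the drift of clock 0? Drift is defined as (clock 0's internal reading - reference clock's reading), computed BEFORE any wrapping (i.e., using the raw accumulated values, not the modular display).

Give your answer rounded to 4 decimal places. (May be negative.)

After op 1 sync(3): ref=0.0000 raw=[0.0000 0.0000 0.0000 0.0000]
After op 2 tick(10): ref=10.0000 raw=[8.0000 12.5000 20.0000 20.0000]
After op 3 tick(10): ref=20.0000 raw=[16.0000 25.0000 40.0000 40.0000]
Drift of clock 0 after op 3: 16.0000 - 20.0000 = -4.0000

Answer: -4.0000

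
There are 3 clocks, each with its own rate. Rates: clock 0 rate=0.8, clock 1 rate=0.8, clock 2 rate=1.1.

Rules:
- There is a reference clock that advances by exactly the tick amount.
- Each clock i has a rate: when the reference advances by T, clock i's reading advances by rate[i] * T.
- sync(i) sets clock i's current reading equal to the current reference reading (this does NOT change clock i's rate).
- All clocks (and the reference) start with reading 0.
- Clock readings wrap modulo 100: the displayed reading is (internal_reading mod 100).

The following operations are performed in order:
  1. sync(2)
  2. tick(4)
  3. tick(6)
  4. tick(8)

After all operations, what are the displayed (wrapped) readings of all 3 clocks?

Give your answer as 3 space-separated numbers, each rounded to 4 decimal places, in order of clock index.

After op 1 sync(2): ref=0.0000 raw=[0.0000 0.0000 0.0000]
After op 2 tick(4): ref=4.0000 raw=[3.2000 3.2000 4.4000]
After op 3 tick(6): ref=10.0000 raw=[8.0000 8.0000 11.0000]
After op 4 tick(8): ref=18.0000 raw=[14.4000 14.4000 19.8000]
Wrap final raw readings (mod 100): 14.4000 mod 100 = 14.4000; 14.4000 mod 100 = 14.4000; 19.8000 mod 100 = 19.8000

Answer: 14.4000 14.4000 19.8000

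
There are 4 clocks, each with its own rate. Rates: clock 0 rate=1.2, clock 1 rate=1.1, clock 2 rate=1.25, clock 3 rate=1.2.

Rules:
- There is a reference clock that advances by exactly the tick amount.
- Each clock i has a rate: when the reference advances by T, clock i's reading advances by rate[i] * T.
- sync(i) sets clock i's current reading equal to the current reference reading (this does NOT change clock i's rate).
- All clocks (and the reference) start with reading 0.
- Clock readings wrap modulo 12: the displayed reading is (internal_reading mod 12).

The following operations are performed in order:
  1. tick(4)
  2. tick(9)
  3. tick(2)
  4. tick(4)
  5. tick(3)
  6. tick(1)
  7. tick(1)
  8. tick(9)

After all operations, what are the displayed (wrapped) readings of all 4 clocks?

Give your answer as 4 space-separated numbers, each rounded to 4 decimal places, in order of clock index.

After op 1 tick(4): ref=4.0000 raw=[4.8000 4.4000 5.0000 4.8000]
After op 2 tick(9): ref=13.0000 raw=[15.6000 14.3000 16.2500 15.6000]
After op 3 tick(2): ref=15.0000 raw=[18.0000 16.5000 18.7500 18.0000]
After op 4 tick(4): ref=19.0000 raw=[22.8000 20.9000 23.7500 22.8000]
After op 5 tick(3): ref=22.0000 raw=[26.4000 24.2000 27.5000 26.4000]
After op 6 tick(1): ref=23.0000 raw=[27.6000 25.3000 28.7500 27.6000]
After op 7 tick(1): ref=24.0000 raw=[28.8000 26.4000 30.0000 28.8000]
After op 8 tick(9): ref=33.0000 raw=[39.6000 36.3000 41.2500 39.6000]
Wrap final raw readings (mod 12): 39.6000 mod 12 = 3.6000; 36.3000 mod 12 = 0.3000; 41.2500 mod 12 = 5.2500; 39.6000 mod 12 = 3.6000

Answer: 3.6000 0.3000 5.2500 3.6000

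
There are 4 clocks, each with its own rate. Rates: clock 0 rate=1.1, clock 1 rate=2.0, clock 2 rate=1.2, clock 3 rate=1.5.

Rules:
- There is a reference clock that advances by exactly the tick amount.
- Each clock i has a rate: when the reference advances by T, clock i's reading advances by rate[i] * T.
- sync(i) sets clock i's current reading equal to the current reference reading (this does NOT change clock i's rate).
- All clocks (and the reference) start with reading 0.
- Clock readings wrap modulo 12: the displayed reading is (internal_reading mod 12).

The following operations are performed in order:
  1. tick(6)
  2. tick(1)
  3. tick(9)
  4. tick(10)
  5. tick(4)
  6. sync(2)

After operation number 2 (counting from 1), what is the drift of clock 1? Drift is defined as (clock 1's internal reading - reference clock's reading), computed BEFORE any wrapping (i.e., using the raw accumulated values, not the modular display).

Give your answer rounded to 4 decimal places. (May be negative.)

Answer: 7.0000

Derivation:
After op 1 tick(6): ref=6.0000 raw=[6.6000 12.0000 7.2000 9.0000]
After op 2 tick(1): ref=7.0000 raw=[7.7000 14.0000 8.4000 10.5000]
Drift of clock 1 after op 2: 14.0000 - 7.0000 = 7.0000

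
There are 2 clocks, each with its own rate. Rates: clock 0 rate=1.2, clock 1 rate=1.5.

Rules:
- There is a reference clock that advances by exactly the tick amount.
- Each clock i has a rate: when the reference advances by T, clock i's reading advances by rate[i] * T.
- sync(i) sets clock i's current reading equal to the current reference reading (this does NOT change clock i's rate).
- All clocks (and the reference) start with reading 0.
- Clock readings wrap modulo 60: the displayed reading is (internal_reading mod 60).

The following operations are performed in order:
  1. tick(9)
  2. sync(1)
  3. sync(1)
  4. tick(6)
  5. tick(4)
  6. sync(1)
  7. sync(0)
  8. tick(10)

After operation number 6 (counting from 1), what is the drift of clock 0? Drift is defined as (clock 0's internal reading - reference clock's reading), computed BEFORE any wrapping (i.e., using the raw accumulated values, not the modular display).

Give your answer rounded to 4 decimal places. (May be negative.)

Answer: 3.8000

Derivation:
After op 1 tick(9): ref=9.0000 raw=[10.8000 13.5000]
After op 2 sync(1): ref=9.0000 raw=[10.8000 9.0000]
After op 3 sync(1): ref=9.0000 raw=[10.8000 9.0000]
After op 4 tick(6): ref=15.0000 raw=[18.0000 18.0000]
After op 5 tick(4): ref=19.0000 raw=[22.8000 24.0000]
After op 6 sync(1): ref=19.0000 raw=[22.8000 19.0000]
Drift of clock 0 after op 6: 22.8000 - 19.0000 = 3.8000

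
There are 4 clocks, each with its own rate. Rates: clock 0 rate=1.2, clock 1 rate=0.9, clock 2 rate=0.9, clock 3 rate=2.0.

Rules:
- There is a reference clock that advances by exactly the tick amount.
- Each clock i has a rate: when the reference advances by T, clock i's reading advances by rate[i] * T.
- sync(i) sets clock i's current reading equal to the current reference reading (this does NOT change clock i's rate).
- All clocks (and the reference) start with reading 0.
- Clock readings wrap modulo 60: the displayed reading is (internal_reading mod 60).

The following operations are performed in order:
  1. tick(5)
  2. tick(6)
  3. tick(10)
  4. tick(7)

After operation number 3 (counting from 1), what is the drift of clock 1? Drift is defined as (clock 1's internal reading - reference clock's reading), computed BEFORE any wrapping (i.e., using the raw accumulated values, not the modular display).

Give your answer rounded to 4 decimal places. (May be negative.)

Answer: -2.1000

Derivation:
After op 1 tick(5): ref=5.0000 raw=[6.0000 4.5000 4.5000 10.0000]
After op 2 tick(6): ref=11.0000 raw=[13.2000 9.9000 9.9000 22.0000]
After op 3 tick(10): ref=21.0000 raw=[25.2000 18.9000 18.9000 42.0000]
Drift of clock 1 after op 3: 18.9000 - 21.0000 = -2.1000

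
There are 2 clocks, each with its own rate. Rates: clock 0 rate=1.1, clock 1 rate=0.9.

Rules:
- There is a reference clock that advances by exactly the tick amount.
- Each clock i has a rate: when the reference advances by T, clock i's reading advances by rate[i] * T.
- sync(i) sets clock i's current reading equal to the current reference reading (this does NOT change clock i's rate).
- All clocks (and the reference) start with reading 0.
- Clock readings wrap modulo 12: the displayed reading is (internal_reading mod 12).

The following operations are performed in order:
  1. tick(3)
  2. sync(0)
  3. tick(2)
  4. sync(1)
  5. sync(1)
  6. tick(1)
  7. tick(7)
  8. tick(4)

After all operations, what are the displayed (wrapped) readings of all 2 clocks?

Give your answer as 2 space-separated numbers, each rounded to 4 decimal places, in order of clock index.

After op 1 tick(3): ref=3.0000 raw=[3.3000 2.7000]
After op 2 sync(0): ref=3.0000 raw=[3.0000 2.7000]
After op 3 tick(2): ref=5.0000 raw=[5.2000 4.5000]
After op 4 sync(1): ref=5.0000 raw=[5.2000 5.0000]
After op 5 sync(1): ref=5.0000 raw=[5.2000 5.0000]
After op 6 tick(1): ref=6.0000 raw=[6.3000 5.9000]
After op 7 tick(7): ref=13.0000 raw=[14.0000 12.2000]
After op 8 tick(4): ref=17.0000 raw=[18.4000 15.8000]
Wrap final raw readings (mod 12): 18.4000 mod 12 = 6.4000; 15.8000 mod 12 = 3.8000

Answer: 6.4000 3.8000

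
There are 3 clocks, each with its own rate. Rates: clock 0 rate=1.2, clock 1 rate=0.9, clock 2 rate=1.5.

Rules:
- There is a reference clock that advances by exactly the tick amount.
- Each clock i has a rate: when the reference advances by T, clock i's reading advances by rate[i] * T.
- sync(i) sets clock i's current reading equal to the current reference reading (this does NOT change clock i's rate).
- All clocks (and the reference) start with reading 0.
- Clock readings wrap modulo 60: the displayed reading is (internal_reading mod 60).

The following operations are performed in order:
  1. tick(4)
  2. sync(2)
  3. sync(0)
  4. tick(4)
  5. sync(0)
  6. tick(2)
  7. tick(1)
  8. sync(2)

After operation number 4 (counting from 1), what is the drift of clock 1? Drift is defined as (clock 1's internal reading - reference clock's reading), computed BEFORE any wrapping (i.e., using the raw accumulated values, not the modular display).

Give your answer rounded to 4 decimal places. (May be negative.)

Answer: -0.8000

Derivation:
After op 1 tick(4): ref=4.0000 raw=[4.8000 3.6000 6.0000]
After op 2 sync(2): ref=4.0000 raw=[4.8000 3.6000 4.0000]
After op 3 sync(0): ref=4.0000 raw=[4.0000 3.6000 4.0000]
After op 4 tick(4): ref=8.0000 raw=[8.8000 7.2000 10.0000]
Drift of clock 1 after op 4: 7.2000 - 8.0000 = -0.8000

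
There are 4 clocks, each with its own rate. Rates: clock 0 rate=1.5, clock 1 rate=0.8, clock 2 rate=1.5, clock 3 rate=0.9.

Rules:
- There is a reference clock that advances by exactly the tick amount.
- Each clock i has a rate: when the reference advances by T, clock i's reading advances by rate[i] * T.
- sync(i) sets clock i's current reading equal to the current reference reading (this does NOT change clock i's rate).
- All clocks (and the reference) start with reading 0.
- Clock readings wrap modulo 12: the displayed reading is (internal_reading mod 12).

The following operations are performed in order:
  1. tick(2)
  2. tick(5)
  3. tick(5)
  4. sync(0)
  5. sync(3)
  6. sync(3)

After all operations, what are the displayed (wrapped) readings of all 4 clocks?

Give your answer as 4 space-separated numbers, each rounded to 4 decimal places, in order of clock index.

Answer: 0.0000 9.6000 6.0000 0.0000

Derivation:
After op 1 tick(2): ref=2.0000 raw=[3.0000 1.6000 3.0000 1.8000]
After op 2 tick(5): ref=7.0000 raw=[10.5000 5.6000 10.5000 6.3000]
After op 3 tick(5): ref=12.0000 raw=[18.0000 9.6000 18.0000 10.8000]
After op 4 sync(0): ref=12.0000 raw=[12.0000 9.6000 18.0000 10.8000]
After op 5 sync(3): ref=12.0000 raw=[12.0000 9.6000 18.0000 12.0000]
After op 6 sync(3): ref=12.0000 raw=[12.0000 9.6000 18.0000 12.0000]
Wrap final raw readings (mod 12): 12.0000 mod 12 = 0.0000; 9.6000 mod 12 = 9.6000; 18.0000 mod 12 = 6.0000; 12.0000 mod 12 = 0.0000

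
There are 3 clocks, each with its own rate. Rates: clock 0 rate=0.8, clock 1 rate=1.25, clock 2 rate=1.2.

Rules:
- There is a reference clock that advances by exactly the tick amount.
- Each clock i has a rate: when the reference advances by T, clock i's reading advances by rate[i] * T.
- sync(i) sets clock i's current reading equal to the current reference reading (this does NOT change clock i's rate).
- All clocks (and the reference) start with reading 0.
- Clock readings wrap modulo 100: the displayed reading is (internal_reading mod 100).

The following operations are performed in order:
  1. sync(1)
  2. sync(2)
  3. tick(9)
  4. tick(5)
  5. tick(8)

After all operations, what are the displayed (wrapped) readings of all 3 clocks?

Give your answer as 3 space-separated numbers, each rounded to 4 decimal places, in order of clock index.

After op 1 sync(1): ref=0.0000 raw=[0.0000 0.0000 0.0000]
After op 2 sync(2): ref=0.0000 raw=[0.0000 0.0000 0.0000]
After op 3 tick(9): ref=9.0000 raw=[7.2000 11.2500 10.8000]
After op 4 tick(5): ref=14.0000 raw=[11.2000 17.5000 16.8000]
After op 5 tick(8): ref=22.0000 raw=[17.6000 27.5000 26.4000]
Wrap final raw readings (mod 100): 17.6000 mod 100 = 17.6000; 27.5000 mod 100 = 27.5000; 26.4000 mod 100 = 26.4000

Answer: 17.6000 27.5000 26.4000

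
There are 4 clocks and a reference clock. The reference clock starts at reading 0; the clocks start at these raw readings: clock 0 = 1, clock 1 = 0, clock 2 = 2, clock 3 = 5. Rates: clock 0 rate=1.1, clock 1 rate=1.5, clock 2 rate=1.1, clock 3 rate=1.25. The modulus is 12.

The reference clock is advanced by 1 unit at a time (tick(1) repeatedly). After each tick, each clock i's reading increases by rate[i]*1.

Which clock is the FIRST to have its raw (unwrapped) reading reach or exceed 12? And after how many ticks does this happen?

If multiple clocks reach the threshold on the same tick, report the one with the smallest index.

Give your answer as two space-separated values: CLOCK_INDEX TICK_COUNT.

Answer: 3 6

Derivation:
clock 0: start=1, rate=1.1, needs 12-1 = 11; ticks = ceil(11/1.1) = ceil(10.0000) = 10; reading at tick 10 = 1 + 1.1*10 = 12.0000
clock 1: start=0, rate=1.5, needs 12-0 = 12; ticks = ceil(12/1.5) = ceil(8.0000) = 8; reading at tick 8 = 0 + 1.5*8 = 12.0000
clock 2: start=2, rate=1.1, needs 12-2 = 10; ticks = ceil(10/1.1) = ceil(9.0909) = 10; reading at tick 10 = 2 + 1.1*10 = 13.0000
clock 3: start=5, rate=1.25, needs 12-5 = 7; ticks = ceil(7/1.25) = ceil(5.6000) = 6; reading at tick 6 = 5 + 1.25*6 = 12.5000
Minimum tick count = 6; winners = [3]; smallest index = 3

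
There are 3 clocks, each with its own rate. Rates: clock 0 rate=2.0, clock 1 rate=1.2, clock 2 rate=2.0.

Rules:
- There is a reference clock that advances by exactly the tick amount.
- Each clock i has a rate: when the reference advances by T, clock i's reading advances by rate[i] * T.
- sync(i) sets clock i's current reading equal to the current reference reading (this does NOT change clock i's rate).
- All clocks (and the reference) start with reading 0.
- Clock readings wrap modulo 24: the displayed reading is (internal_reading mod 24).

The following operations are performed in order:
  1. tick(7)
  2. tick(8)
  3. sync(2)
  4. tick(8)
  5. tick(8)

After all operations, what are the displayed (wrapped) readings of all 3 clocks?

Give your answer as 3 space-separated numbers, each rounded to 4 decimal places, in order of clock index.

After op 1 tick(7): ref=7.0000 raw=[14.0000 8.4000 14.0000]
After op 2 tick(8): ref=15.0000 raw=[30.0000 18.0000 30.0000]
After op 3 sync(2): ref=15.0000 raw=[30.0000 18.0000 15.0000]
After op 4 tick(8): ref=23.0000 raw=[46.0000 27.6000 31.0000]
After op 5 tick(8): ref=31.0000 raw=[62.0000 37.2000 47.0000]
Wrap final raw readings (mod 24): 62.0000 mod 24 = 14.0000; 37.2000 mod 24 = 13.2000; 47.0000 mod 24 = 23.0000

Answer: 14.0000 13.2000 23.0000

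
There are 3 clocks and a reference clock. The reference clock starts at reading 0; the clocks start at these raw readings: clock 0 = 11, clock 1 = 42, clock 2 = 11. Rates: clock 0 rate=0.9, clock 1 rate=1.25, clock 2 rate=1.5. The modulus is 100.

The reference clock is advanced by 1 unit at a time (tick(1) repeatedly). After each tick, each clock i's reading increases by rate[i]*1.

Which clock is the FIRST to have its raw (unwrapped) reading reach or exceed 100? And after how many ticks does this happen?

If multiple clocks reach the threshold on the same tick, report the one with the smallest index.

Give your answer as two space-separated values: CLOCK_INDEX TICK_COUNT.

Answer: 1 47

Derivation:
clock 0: start=11, rate=0.9, needs 100-11 = 89; ticks = ceil(89/0.9) = ceil(98.8889) = 99; reading at tick 99 = 11 + 0.9*99 = 100.1000
clock 1: start=42, rate=1.25, needs 100-42 = 58; ticks = ceil(58/1.25) = ceil(46.4000) = 47; reading at tick 47 = 42 + 1.25*47 = 100.7500
clock 2: start=11, rate=1.5, needs 100-11 = 89; ticks = ceil(89/1.5) = ceil(59.3333) = 60; reading at tick 60 = 11 + 1.5*60 = 101.0000
Minimum tick count = 47; winners = [1]; smallest index = 1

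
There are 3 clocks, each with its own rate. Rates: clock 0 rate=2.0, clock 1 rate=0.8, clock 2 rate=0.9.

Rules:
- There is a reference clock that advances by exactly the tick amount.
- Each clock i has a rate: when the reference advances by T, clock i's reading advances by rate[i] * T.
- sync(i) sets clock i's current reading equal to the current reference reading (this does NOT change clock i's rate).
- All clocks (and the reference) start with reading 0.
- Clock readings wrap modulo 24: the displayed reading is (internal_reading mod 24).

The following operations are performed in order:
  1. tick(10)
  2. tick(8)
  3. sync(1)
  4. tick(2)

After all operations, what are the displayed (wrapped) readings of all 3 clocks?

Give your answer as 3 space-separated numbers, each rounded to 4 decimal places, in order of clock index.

Answer: 16.0000 19.6000 18.0000

Derivation:
After op 1 tick(10): ref=10.0000 raw=[20.0000 8.0000 9.0000]
After op 2 tick(8): ref=18.0000 raw=[36.0000 14.4000 16.2000]
After op 3 sync(1): ref=18.0000 raw=[36.0000 18.0000 16.2000]
After op 4 tick(2): ref=20.0000 raw=[40.0000 19.6000 18.0000]
Wrap final raw readings (mod 24): 40.0000 mod 24 = 16.0000; 19.6000 mod 24 = 19.6000; 18.0000 mod 24 = 18.0000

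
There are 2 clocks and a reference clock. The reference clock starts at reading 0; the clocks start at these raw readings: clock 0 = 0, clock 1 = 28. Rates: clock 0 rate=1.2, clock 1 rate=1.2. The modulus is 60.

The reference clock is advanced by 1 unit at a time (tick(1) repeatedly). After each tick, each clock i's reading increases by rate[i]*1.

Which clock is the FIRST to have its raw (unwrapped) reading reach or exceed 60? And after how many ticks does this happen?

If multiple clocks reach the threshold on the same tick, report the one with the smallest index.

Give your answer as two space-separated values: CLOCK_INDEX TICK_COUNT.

Answer: 1 27

Derivation:
clock 0: start=0, rate=1.2, needs 60-0 = 60; ticks = ceil(60/1.2) = ceil(50.0000) = 50; reading at tick 50 = 0 + 1.2*50 = 60.0000
clock 1: start=28, rate=1.2, needs 60-28 = 32; ticks = ceil(32/1.2) = ceil(26.6667) = 27; reading at tick 27 = 28 + 1.2*27 = 60.4000
Minimum tick count = 27; winners = [1]; smallest index = 1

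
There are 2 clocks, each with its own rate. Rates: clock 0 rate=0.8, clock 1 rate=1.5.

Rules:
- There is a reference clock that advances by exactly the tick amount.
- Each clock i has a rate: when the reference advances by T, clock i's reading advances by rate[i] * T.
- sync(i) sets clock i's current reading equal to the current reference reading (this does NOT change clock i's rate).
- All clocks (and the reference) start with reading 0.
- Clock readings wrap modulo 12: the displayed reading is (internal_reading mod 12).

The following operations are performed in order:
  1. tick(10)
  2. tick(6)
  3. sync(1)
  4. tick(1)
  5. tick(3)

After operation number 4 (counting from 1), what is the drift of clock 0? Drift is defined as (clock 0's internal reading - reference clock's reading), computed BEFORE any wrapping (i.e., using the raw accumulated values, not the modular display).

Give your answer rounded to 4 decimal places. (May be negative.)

After op 1 tick(10): ref=10.0000 raw=[8.0000 15.0000]
After op 2 tick(6): ref=16.0000 raw=[12.8000 24.0000]
After op 3 sync(1): ref=16.0000 raw=[12.8000 16.0000]
After op 4 tick(1): ref=17.0000 raw=[13.6000 17.5000]
Drift of clock 0 after op 4: 13.6000 - 17.0000 = -3.4000

Answer: -3.4000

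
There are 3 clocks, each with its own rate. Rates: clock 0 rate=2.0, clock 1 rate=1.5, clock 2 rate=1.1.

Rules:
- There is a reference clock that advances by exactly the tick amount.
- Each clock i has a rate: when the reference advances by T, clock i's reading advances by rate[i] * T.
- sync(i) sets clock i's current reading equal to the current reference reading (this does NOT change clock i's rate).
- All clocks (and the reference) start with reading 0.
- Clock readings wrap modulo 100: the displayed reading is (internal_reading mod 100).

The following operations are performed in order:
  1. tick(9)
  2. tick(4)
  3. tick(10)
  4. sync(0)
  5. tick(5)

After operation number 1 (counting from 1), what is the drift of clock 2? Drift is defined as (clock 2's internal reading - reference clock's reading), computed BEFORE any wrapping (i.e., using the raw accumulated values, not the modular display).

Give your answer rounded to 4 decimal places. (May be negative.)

After op 1 tick(9): ref=9.0000 raw=[18.0000 13.5000 9.9000]
Drift of clock 2 after op 1: 9.9000 - 9.0000 = 0.9000

Answer: 0.9000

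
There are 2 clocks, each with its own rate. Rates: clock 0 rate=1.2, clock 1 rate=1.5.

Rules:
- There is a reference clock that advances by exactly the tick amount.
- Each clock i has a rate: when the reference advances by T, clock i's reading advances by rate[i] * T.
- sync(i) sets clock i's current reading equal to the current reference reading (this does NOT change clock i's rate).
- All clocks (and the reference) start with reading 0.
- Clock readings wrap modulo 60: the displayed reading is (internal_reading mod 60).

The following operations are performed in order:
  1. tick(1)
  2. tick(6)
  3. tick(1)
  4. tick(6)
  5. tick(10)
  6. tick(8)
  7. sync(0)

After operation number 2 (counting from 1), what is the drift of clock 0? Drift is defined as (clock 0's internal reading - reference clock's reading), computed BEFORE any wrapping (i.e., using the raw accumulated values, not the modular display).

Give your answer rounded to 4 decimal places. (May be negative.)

After op 1 tick(1): ref=1.0000 raw=[1.2000 1.5000]
After op 2 tick(6): ref=7.0000 raw=[8.4000 10.5000]
Drift of clock 0 after op 2: 8.4000 - 7.0000 = 1.4000

Answer: 1.4000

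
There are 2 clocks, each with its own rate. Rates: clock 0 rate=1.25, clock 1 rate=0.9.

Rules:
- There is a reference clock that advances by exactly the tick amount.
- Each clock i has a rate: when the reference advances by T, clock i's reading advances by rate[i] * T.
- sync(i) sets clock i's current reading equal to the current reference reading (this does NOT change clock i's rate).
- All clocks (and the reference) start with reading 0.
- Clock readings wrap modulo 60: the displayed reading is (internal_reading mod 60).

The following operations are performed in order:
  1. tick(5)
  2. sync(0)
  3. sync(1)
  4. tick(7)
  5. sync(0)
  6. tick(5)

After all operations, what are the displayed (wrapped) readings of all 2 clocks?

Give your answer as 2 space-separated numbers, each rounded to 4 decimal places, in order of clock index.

Answer: 18.2500 15.8000

Derivation:
After op 1 tick(5): ref=5.0000 raw=[6.2500 4.5000]
After op 2 sync(0): ref=5.0000 raw=[5.0000 4.5000]
After op 3 sync(1): ref=5.0000 raw=[5.0000 5.0000]
After op 4 tick(7): ref=12.0000 raw=[13.7500 11.3000]
After op 5 sync(0): ref=12.0000 raw=[12.0000 11.3000]
After op 6 tick(5): ref=17.0000 raw=[18.2500 15.8000]
Wrap final raw readings (mod 60): 18.2500 mod 60 = 18.2500; 15.8000 mod 60 = 15.8000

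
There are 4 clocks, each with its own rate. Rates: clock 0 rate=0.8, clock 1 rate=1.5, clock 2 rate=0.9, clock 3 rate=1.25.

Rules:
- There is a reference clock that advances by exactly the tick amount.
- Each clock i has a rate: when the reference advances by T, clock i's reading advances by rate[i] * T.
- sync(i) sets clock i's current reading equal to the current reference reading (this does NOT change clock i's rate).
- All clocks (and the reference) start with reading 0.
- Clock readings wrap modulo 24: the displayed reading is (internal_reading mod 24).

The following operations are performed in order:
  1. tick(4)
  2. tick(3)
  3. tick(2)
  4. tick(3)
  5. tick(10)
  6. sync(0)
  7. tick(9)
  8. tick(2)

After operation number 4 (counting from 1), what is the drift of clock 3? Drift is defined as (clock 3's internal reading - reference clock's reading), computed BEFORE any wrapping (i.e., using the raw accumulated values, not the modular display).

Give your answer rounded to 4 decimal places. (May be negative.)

Answer: 3.0000

Derivation:
After op 1 tick(4): ref=4.0000 raw=[3.2000 6.0000 3.6000 5.0000]
After op 2 tick(3): ref=7.0000 raw=[5.6000 10.5000 6.3000 8.7500]
After op 3 tick(2): ref=9.0000 raw=[7.2000 13.5000 8.1000 11.2500]
After op 4 tick(3): ref=12.0000 raw=[9.6000 18.0000 10.8000 15.0000]
Drift of clock 3 after op 4: 15.0000 - 12.0000 = 3.0000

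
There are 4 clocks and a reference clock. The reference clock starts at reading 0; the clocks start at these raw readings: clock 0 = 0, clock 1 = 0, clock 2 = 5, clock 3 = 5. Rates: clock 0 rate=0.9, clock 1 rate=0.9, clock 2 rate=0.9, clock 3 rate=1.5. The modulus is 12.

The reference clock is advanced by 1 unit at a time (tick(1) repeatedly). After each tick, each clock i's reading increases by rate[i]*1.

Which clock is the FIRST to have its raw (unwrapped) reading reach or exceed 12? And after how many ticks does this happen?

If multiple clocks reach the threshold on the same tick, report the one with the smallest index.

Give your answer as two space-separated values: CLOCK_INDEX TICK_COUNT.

Answer: 3 5

Derivation:
clock 0: start=0, rate=0.9, needs 12-0 = 12; ticks = ceil(12/0.9) = ceil(13.3333) = 14; reading at tick 14 = 0 + 0.9*14 = 12.6000
clock 1: start=0, rate=0.9, needs 12-0 = 12; ticks = ceil(12/0.9) = ceil(13.3333) = 14; reading at tick 14 = 0 + 0.9*14 = 12.6000
clock 2: start=5, rate=0.9, needs 12-5 = 7; ticks = ceil(7/0.9) = ceil(7.7778) = 8; reading at tick 8 = 5 + 0.9*8 = 12.2000
clock 3: start=5, rate=1.5, needs 12-5 = 7; ticks = ceil(7/1.5) = ceil(4.6667) = 5; reading at tick 5 = 5 + 1.5*5 = 12.5000
Minimum tick count = 5; winners = [3]; smallest index = 3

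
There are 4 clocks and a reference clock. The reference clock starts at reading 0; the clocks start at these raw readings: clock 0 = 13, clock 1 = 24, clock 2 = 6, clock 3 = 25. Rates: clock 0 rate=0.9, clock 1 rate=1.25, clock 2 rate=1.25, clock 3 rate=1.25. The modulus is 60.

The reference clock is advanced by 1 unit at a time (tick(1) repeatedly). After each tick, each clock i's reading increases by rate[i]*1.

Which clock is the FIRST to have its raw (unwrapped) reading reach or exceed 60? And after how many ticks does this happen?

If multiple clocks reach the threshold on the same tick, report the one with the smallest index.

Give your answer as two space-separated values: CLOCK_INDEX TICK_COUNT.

clock 0: start=13, rate=0.9, needs 60-13 = 47; ticks = ceil(47/0.9) = ceil(52.2222) = 53; reading at tick 53 = 13 + 0.9*53 = 60.7000
clock 1: start=24, rate=1.25, needs 60-24 = 36; ticks = ceil(36/1.25) = ceil(28.8000) = 29; reading at tick 29 = 24 + 1.25*29 = 60.2500
clock 2: start=6, rate=1.25, needs 60-6 = 54; ticks = ceil(54/1.25) = ceil(43.2000) = 44; reading at tick 44 = 6 + 1.25*44 = 61.0000
clock 3: start=25, rate=1.25, needs 60-25 = 35; ticks = ceil(35/1.25) = ceil(28.0000) = 28; reading at tick 28 = 25 + 1.25*28 = 60.0000
Minimum tick count = 28; winners = [3]; smallest index = 3

Answer: 3 28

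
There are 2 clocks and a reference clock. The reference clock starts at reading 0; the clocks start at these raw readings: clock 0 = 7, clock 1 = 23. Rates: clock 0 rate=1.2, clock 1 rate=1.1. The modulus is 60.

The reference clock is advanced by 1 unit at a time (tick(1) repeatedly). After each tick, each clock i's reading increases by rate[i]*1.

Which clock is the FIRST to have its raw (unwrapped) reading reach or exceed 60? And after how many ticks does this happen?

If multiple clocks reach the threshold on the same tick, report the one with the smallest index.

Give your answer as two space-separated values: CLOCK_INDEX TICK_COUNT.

clock 0: start=7, rate=1.2, needs 60-7 = 53; ticks = ceil(53/1.2) = ceil(44.1667) = 45; reading at tick 45 = 7 + 1.2*45 = 61.0000
clock 1: start=23, rate=1.1, needs 60-23 = 37; ticks = ceil(37/1.1) = ceil(33.6364) = 34; reading at tick 34 = 23 + 1.1*34 = 60.4000
Minimum tick count = 34; winners = [1]; smallest index = 1

Answer: 1 34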